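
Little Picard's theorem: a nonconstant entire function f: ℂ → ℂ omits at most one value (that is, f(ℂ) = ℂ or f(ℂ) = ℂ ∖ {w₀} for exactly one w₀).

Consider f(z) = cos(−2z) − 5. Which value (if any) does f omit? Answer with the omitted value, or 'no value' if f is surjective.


Little Picard bounds the complement of f(ℂ) to at most one point.
cos is entire and surjective onto ℂ: for every w ∈ ℂ, cos(ζ) = w has a solution ζ ∈ ℂ (e.g., via the complex inverse arccos). With ζ = −2z this gives z = ζ/(-2). Then 1·cos(−2z) takes every value in 1·ℂ = ℂ, and adding -5 is a bijection of ℂ. So f is surjective and omits no value. (Note: only on the real line is cos bounded by [−1, 1].)

Omitted value: no value.


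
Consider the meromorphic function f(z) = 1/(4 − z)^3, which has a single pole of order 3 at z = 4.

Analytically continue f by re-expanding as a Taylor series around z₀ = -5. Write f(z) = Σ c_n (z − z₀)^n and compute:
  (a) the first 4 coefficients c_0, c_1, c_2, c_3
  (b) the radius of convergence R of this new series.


Let w = z − z₀, so z = z₀ + w.
Then 4 − z = 4 − (z₀ + w) = (4 − z₀) − w = 9 − w.
f(z) = 1/(9 − w)^3 = (1/(9)^3) · (1 − w/(9))^{−3}.
By the binomial series (1−u)^{−3} = Σ_{n≥0} C(n+2, 2) u^n for |u|<1, with u = w/(9):
  c_n = C(n+2, 2) / (9)^(n+3).
  c_0 = 1/(9)^3 = 1/729.
  c_1 = 3/(9)^4 = 1/2187.
  c_2 = 6/(9)^5 = 2/19683.
  c_3 = 10/(9)^6 = 10/531441.
The series is valid for |w/d| < 1, i.e. |z − z₀| < |d|.
Radius of convergence: R = |4 − z₀| = |9| = 9 (distance from z₀ to the singularity z = 4).

c_0 = 1/729, c_1 = 1/2187, c_2 = 2/19683, c_3 = 10/531441; R = 9.


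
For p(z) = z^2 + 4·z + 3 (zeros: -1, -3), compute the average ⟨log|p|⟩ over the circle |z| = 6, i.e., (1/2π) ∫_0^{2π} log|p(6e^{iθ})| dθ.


Zeros: -3, -1; r = 6.
Inside |z| < r: -3, -1. Outside (|z| ≥ r): ∅.
p(0) = 3, so log|p(0)| = log(3) = 1.0986.
Apply Jensen: I(r) = log|p(0)| + Σ_k log(r/|z_k|), summed over zeros inside |z| < r.
  log(r/|z_k|) for z_k = -1: log(6/1) = 1.7918
  log(r/|z_k|) for z_k = -3: log(6/3) = 0.6931
Sum over inside zeros: 2.4849.
I(r) = log|p(0)| + (inside sum) = 1.0986 + 2.4849 = 3.5835.
Closed form (all zeros inside, monic): I(r) = n·log(r) = 2·log(6) = 3.5835. ✓

I(r) ≈ 3.5835.


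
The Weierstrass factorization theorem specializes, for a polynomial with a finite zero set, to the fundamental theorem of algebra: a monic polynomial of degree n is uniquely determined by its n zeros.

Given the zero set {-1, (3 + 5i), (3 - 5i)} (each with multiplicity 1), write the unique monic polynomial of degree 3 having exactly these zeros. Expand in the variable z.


The polynomial is p(z) = ∏_{α ∈ S} (z − α), where S = {-1, (3 + 5i), (3 - 5i)}.
Expanding the product yields: p(z) = z^3 -5·z^2 + 28·z + 34.
Note conjugate pairs combine to real quadratics: (z − (3+5i))(z − (3−5i)) = z² − 6z + 34.
The resulting polynomial has degree 3 and real coefficients as required.

p(z) = z^3 -5·z^2 + 28·z + 34.


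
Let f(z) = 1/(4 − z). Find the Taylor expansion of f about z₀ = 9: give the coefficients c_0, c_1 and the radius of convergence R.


Let w = z − z₀, so z = z₀ + w.
Then 4 − z = 4 − (z₀ + w) = (4 − z₀) − w = -5 − w.
f(z) = 1/(-5 − w) = (1/(-5)) · 1/(1 − w/(-5)) = Σ_{n≥0} w^n / (-5)^(n+1).
So c_n = 1/(-5)^(n+1):
  c_0 = 1/(-5)^1 = -1/5.
  c_1 = 1/(-5)^2 = 1/25.
The series is valid for |w/d| < 1, i.e. |z − z₀| < |d|.
Radius of convergence: R = |4 − z₀| = |-5| = 5 (distance from z₀ to the singularity z = 4).

c_0 = -1/5, c_1 = 1/25; R = 5.


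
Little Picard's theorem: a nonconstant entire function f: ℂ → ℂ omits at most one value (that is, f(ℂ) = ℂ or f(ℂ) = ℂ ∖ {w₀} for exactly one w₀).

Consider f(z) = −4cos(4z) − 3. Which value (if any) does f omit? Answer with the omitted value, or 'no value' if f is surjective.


Little Picard bounds the complement of f(ℂ) to at most one point.
cos is entire and surjective onto ℂ: for every w ∈ ℂ, cos(ζ) = w has a solution ζ ∈ ℂ (e.g., via the complex inverse arccos). With ζ = 4z this gives z = ζ/(4). Then -4·cos(4z) takes every value in -4·ℂ = ℂ, and adding -3 is a bijection of ℂ. So f is surjective and omits no value. (Note: only on the real line is cos bounded by [−1, 1].)

Omitted value: no value.


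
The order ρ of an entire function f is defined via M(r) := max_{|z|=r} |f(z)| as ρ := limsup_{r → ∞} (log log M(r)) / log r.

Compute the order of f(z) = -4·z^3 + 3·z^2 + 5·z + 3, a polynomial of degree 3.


|f(z)| ≤ Σ|c_k|·r^k = O(r^3) as r → ∞. Polynomial growth is O(e^{r^ε}) for every ε > 0 (since r^3/e^{r^ε} → 0), so ρ ≤ ε for all ε > 0, i.e. ρ = 0. Every nonconstant polynomial has order 0.
Therefore ρ = 0.

Order ρ = 0.


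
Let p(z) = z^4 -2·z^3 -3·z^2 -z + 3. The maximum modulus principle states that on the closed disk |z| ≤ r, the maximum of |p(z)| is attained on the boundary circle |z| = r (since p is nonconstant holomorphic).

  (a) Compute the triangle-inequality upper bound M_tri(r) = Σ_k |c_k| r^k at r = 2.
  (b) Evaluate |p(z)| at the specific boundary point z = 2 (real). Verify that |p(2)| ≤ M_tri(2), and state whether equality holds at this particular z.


Coefficients: c_0 = 3, c_1 = -1, c_2 = -3, c_3 = -2, c_4 = 1. Radius r = 2.
Part (a). Triangle bound: M_tri(r) = Σ_k |c_k| r^k
  = |3|·2^0 + |-1|·2^1 + |-3|·2^2 + |-2|·2^3 + |1|·2^4
  = 3 + 2 + 12 + 16 + 16 = 49.
This bounds M(r) := max_{|z|=r} |p(z)| from above; equality holds iff all terms c_k z^k can be made to align in phase at a single z on |z|=r.
Part (b). At z = 2 (real, on the circle |z| = r):
  p(2) = (3)·2^0 + (-1)·2^1 + (-3)·2^2 + (-2)·2^3 + (1)·2^4 = -11.
  |p(2)| = 11.
Check: |p(2)| = 11 ≤ 49 = M_tri(2). ✓ Equality does not hold at z = 2 (the coefficients have mixed signs, so the terms do not all align in phase there).

M_tri(2) = 49; |p(2)| = 11; equality at z=2: no.


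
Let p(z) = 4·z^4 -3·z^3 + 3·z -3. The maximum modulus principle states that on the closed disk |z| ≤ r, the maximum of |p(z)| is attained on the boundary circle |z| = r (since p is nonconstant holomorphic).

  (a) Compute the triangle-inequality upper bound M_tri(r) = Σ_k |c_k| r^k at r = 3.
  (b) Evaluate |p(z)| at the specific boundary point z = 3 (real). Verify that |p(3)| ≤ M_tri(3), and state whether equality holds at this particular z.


Coefficients: c_0 = -3, c_1 = 3, c_2 = 0, c_3 = -3, c_4 = 4. Radius r = 3.
Part (a). Triangle bound: M_tri(r) = Σ_k |c_k| r^k
  = |-3|·3^0 + |3|·3^1 + |0|·3^2 + |-3|·3^3 + |4|·3^4
  = 3 + 9 + 0 + 81 + 324 = 417.
This bounds M(r) := max_{|z|=r} |p(z)| from above; equality holds iff all terms c_k z^k can be made to align in phase at a single z on |z|=r.
Part (b). At z = 3 (real, on the circle |z| = r):
  p(3) = (-3)·3^0 + (3)·3^1 + (0)·3^2 + (-3)·3^3 + (4)·3^4 = 249.
  |p(3)| = 249.
Check: |p(3)| = 249 ≤ 417 = M_tri(3). ✓ Equality does not hold at z = 3 (the coefficients have mixed signs, so the terms do not all align in phase there).

M_tri(3) = 417; |p(3)| = 249; equality at z=3: no.


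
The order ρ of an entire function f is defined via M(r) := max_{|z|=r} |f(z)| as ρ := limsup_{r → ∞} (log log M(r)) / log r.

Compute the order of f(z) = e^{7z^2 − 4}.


|e^{7z^2 − 4}| = e^{Re(7·z^2) + -4} ≤ e^{7|z|^2 + -4} = e^{7r^2 + -4} on |z| = r, so ρ ≤ 2. Choosing z on |z|=r so that 7·z^2 is real positive (always possible by picking arg z appropriately) gives |f(z)| = e^{7r^2 + -4}, matching the bound. The additive constant -4 does not affect log log M(r) ~ 2·log r. Hence ρ = 2.
Therefore ρ = 2.

Order ρ = 2.


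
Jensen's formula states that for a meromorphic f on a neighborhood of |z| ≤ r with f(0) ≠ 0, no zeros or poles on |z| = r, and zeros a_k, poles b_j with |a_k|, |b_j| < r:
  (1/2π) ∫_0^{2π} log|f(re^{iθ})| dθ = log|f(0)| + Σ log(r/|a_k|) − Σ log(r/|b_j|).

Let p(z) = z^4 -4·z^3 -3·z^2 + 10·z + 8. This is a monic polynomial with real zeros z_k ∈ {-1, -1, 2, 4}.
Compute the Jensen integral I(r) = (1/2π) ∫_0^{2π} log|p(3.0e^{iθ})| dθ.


Zeros: -1, -1, 2, 4; r = 3.0.
Inside |z| < r: -1, -1, 2. Outside (|z| ≥ r): 4.
p(0) = 8, so log|p(0)| = log(8) = 2.0794.
Apply Jensen: I(r) = log|p(0)| + Σ_k log(r/|z_k|), summed over zeros inside |z| < r.
  log(r/|z_k|) for z_k = -1: log(3.0/1) = 1.0986
  log(r/|z_k|) for z_k = -1: log(3.0/1) = 1.0986
  log(r/|z_k|) for z_k = 2: log(3.0/2) = 0.4055
  Outside zeros (4) contribute nothing to the Jensen sum.
Sum over inside zeros: 2.6027.
I(r) = log|p(0)| + (inside sum) = 2.0794 + 2.6027 = 4.6821.
Note: since some zeros are outside |z| ≤ r, the simplified n·log(r) form does NOT apply — only the inside zeros contribute.

I(r) ≈ 4.6821.


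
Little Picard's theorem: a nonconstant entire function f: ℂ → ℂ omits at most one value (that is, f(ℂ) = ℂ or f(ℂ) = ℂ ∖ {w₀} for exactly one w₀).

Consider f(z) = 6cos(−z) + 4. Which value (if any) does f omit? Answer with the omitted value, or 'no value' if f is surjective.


Little Picard bounds the complement of f(ℂ) to at most one point.
cos is entire and surjective onto ℂ: for every w ∈ ℂ, cos(ζ) = w has a solution ζ ∈ ℂ (e.g., via the complex inverse arccos). With ζ = −z this gives z = ζ/(-1). Then 6·cos(−z) takes every value in 6·ℂ = ℂ, and adding 4 is a bijection of ℂ. So f is surjective and omits no value. (Note: only on the real line is cos bounded by [−1, 1].)

Omitted value: no value.


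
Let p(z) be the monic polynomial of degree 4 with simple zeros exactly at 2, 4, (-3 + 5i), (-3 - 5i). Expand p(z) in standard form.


The polynomial is p(z) = ∏_{α ∈ S} (z − α), where S = {2, 4, (-3 + 5i), (-3 - 5i)}.
Expanding the product yields: p(z) = z^4 + 6·z^2 -156·z + 272.
Note conjugate pairs combine to real quadratics: (z − (-3+5i))(z − (-3−5i)) = z² + 6z + 34.
The resulting polynomial has degree 4 and real coefficients as required.

p(z) = z^4 + 6·z^2 -156·z + 272.


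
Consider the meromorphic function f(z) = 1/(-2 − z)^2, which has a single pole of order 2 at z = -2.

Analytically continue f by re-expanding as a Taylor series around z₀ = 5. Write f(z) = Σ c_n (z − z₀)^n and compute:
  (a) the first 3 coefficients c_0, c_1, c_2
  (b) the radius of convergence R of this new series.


Let w = z − z₀, so z = z₀ + w.
Then -2 − z = -2 − (z₀ + w) = (-2 − z₀) − w = -7 − w.
f(z) = 1/(-7 − w)^2 = (1/(-7)^2) · (1 − w/(-7))^{−2}.
By the binomial series (1−u)^{−2} = Σ_{n≥0} C(n+1, 1) u^n for |u|<1, with u = w/(-7):
  c_n = C(n+1, 1) / (-7)^(n+2).
  c_0 = 1/(-7)^2 = 1/49.
  c_1 = 2/(-7)^3 = -2/343.
  c_2 = 3/(-7)^4 = 3/2401.
The series is valid for |w/d| < 1, i.e. |z − z₀| < |d|.
Radius of convergence: R = |-2 − z₀| = |-7| = 7 (distance from z₀ to the singularity z = -2).

c_0 = 1/49, c_1 = -2/343, c_2 = 3/2401; R = 7.


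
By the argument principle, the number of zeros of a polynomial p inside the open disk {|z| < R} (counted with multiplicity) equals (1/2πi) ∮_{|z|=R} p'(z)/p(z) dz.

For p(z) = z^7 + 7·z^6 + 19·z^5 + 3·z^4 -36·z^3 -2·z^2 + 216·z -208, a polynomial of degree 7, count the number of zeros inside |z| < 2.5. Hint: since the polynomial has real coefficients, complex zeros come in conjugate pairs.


The zeros of p are: 1, (-2 + 2i), (-2 - 2i), (-3 + 2i), (-3 - 2i), (1 + 1i), (1 - 1i).
Their magnitudes are: 1, 2.828, 2.828, 3.606, 3.606, 1.414, 1.414.
Zeros with |z| < R = 2.5: 1, (1 + 1i), (1 - 1i).
Count = 3.
By the argument principle, (1/2πi) ∮_{|z|=R} p'(z)/p(z) dz equals exactly this count.

Number of zeros inside |z| < 2.5: 3.


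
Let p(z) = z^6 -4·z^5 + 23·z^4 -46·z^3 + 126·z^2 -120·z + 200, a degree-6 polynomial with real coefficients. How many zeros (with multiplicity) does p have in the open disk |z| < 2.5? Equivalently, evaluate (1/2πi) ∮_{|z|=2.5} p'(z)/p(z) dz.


The zeros of p are: (0 + 2i), (0 - 2i), (1 + 2i), (1 - 2i), (1 + 3i), (1 - 3i).
Their magnitudes are: 2, 2, 2.236, 2.236, 3.162, 3.162.
Zeros with |z| < R = 2.5: (0 + 2i), (0 - 2i), (1 + 2i), (1 - 2i).
Count = 4.
By the argument principle, (1/2πi) ∮_{|z|=R} p'(z)/p(z) dz equals exactly this count.

Number of zeros inside |z| < 2.5: 4.


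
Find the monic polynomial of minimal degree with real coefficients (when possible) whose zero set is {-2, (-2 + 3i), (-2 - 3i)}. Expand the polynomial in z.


The polynomial is p(z) = ∏_{α ∈ S} (z − α), where S = {-2, (-2 + 3i), (-2 - 3i)}.
Expanding the product yields: p(z) = z^3 + 6·z^2 + 21·z + 26.
Note conjugate pairs combine to real quadratics: (z − (-2+3i))(z − (-2−3i)) = z² + 4z + 13.
The resulting polynomial has degree 3 and real coefficients as required.

p(z) = z^3 + 6·z^2 + 21·z + 26.


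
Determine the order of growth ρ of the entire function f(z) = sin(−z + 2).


sin(w) is a linear combination of e^{iw} and e^{−iw} (or e^w, e^{−w} in the hyperbolic case), so |sin(w)| ≤ e^{|w|}. With w = −z + 2, |w| ≤ 1|z| + 2 = 1r + 2 on |z| = r, giving M(r) ≤ e^{1r + 2}, so ρ ≤ 1. On a suitable ray (z = it for sin/cos; z = t for sinh/cosh, t real → ∞), |sin(−z + 2)| grows like e^{1|t|}/2, so ρ ≥ 1. Hence ρ = 1.
Therefore ρ = 1.

Order ρ = 1.


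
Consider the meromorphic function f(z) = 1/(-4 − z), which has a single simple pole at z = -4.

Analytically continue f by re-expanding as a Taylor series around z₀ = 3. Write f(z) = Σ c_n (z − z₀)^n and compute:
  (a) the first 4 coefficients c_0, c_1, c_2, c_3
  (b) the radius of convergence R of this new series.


Let w = z − z₀, so z = z₀ + w.
Then -4 − z = -4 − (z₀ + w) = (-4 − z₀) − w = -7 − w.
f(z) = 1/(-7 − w) = (1/(-7)) · 1/(1 − w/(-7)) = Σ_{n≥0} w^n / (-7)^(n+1).
So c_n = 1/(-7)^(n+1):
  c_0 = 1/(-7)^1 = -1/7.
  c_1 = 1/(-7)^2 = 1/49.
  c_2 = 1/(-7)^3 = -1/343.
  c_3 = 1/(-7)^4 = 1/2401.
The series is valid for |w/d| < 1, i.e. |z − z₀| < |d|.
Radius of convergence: R = |-4 − z₀| = |-7| = 7 (distance from z₀ to the singularity z = -4).

c_0 = -1/7, c_1 = 1/49, c_2 = -1/343, c_3 = 1/2401; R = 7.


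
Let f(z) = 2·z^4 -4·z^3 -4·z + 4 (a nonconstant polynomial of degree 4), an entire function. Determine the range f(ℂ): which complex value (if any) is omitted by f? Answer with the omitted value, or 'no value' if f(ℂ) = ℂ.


Little Picard bounds the complement of f(ℂ) to at most one point.
For every w ∈ ℂ, the equation p(z) − w = 0 is a nonconstant polynomial in z and hence has at least one root by the fundamental theorem of algebra. So p is surjective onto ℂ, omitting no value.

Omitted value: no value.


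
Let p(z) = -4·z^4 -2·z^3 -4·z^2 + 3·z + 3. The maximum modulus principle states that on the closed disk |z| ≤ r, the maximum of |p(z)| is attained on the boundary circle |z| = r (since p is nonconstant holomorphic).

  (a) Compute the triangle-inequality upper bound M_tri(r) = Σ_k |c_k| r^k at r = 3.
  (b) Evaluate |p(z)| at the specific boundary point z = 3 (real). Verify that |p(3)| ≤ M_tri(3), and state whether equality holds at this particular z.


Coefficients: c_0 = 3, c_1 = 3, c_2 = -4, c_3 = -2, c_4 = -4. Radius r = 3.
Part (a). Triangle bound: M_tri(r) = Σ_k |c_k| r^k
  = |3|·3^0 + |3|·3^1 + |-4|·3^2 + |-2|·3^3 + |-4|·3^4
  = 3 + 9 + 36 + 54 + 324 = 426.
This bounds M(r) := max_{|z|=r} |p(z)| from above; equality holds iff all terms c_k z^k can be made to align in phase at a single z on |z|=r.
Part (b). At z = 3 (real, on the circle |z| = r):
  p(3) = (3)·3^0 + (3)·3^1 + (-4)·3^2 + (-2)·3^3 + (-4)·3^4 = -402.
  |p(3)| = 402.
Check: |p(3)| = 402 ≤ 426 = M_tri(3). ✓ Equality does not hold at z = 3 (the coefficients have mixed signs, so the terms do not all align in phase there).

M_tri(3) = 426; |p(3)| = 402; equality at z=3: no.


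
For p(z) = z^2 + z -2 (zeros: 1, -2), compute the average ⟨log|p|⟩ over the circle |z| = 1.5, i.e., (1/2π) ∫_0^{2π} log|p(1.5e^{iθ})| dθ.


Zeros: -2, 1; r = 1.5.
Inside |z| < r: 1. Outside (|z| ≥ r): -2.
p(0) = -2, so log|p(0)| = log(2) = 0.6931.
Apply Jensen: I(r) = log|p(0)| + Σ_k log(r/|z_k|), summed over zeros inside |z| < r.
  log(r/|z_k|) for z_k = 1: log(1.5/1) = 0.4055
  Outside zeros (-2) contribute nothing to the Jensen sum.
Sum over inside zeros: 0.4055.
I(r) = log|p(0)| + (inside sum) = 0.6931 + 0.4055 = 1.0986.
Note: since some zeros are outside |z| ≤ r, the simplified n·log(r) form does NOT apply — only the inside zeros contribute.

I(r) ≈ 1.0986.


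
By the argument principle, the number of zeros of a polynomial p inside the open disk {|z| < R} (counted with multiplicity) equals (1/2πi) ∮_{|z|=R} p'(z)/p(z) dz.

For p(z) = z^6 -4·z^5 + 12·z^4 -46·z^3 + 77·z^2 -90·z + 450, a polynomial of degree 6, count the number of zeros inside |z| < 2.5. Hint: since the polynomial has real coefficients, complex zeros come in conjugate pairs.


The zeros of p are: (0 + 3i), (0 - 3i), (-1 + 2i), (-1 - 2i), (3 + 1i), (3 - 1i).
Their magnitudes are: 3, 3, 2.236, 2.236, 3.162, 3.162.
Zeros with |z| < R = 2.5: (-1 + 2i), (-1 - 2i).
Count = 2.
By the argument principle, (1/2πi) ∮_{|z|=R} p'(z)/p(z) dz equals exactly this count.

Number of zeros inside |z| < 2.5: 2.


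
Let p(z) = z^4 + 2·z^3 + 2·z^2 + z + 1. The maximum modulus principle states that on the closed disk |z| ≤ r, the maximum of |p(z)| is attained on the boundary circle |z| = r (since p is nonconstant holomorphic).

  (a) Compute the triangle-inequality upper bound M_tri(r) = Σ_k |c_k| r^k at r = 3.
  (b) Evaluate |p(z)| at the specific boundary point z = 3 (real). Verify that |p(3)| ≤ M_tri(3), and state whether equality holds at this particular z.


Coefficients: c_0 = 1, c_1 = 1, c_2 = 2, c_3 = 2, c_4 = 1. Radius r = 3.
Part (a). Triangle bound: M_tri(r) = Σ_k |c_k| r^k
  = |1|·3^0 + |1|·3^1 + |2|·3^2 + |2|·3^3 + |1|·3^4
  = 1 + 3 + 18 + 54 + 81 = 157.
This bounds M(r) := max_{|z|=r} |p(z)| from above; equality holds iff all terms c_k z^k can be made to align in phase at a single z on |z|=r.
Part (b). At z = 3 (real, on the circle |z| = r):
  p(3) = (1)·3^0 + (1)·3^1 + (2)·3^2 + (2)·3^3 + (1)·3^4 = 157.
  |p(3)| = 157.
Since all nonzero coefficients share the same sign, |p(3)| = 157 = M_tri(3); the triangle bound is attained at z = 3, so in fact M(r) = 157.

M_tri(3) = 157; |p(3)| = 157; equality at z=3: yes.


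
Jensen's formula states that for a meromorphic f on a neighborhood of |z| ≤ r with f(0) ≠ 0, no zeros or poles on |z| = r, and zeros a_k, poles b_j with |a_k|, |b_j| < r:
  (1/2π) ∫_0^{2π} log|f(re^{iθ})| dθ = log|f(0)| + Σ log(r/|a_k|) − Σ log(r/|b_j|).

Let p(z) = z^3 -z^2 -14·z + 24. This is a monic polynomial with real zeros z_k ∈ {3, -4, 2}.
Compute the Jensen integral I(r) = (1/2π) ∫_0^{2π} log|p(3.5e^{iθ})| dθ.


Zeros: -4, 2, 3; r = 3.5.
Inside |z| < r: 2, 3. Outside (|z| ≥ r): -4.
p(0) = 24, so log|p(0)| = log(24) = 3.1781.
Apply Jensen: I(r) = log|p(0)| + Σ_k log(r/|z_k|), summed over zeros inside |z| < r.
  log(r/|z_k|) for z_k = 3: log(3.5/3) = 0.1542
  log(r/|z_k|) for z_k = 2: log(3.5/2) = 0.5596
  Outside zeros (-4) contribute nothing to the Jensen sum.
Sum over inside zeros: 0.7138.
I(r) = log|p(0)| + (inside sum) = 3.1781 + 0.7138 = 3.8918.
Note: since some zeros are outside |z| ≤ r, the simplified n·log(r) form does NOT apply — only the inside zeros contribute.

I(r) ≈ 3.8918.


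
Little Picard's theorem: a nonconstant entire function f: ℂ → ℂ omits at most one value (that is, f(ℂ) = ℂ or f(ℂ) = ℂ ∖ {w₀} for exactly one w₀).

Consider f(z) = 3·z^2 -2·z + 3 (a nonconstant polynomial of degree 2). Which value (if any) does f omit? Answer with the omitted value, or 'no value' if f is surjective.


Little Picard bounds the complement of f(ℂ) to at most one point.
For every w ∈ ℂ, the equation p(z) − w = 0 is a nonconstant polynomial in z and hence has at least one root by the fundamental theorem of algebra. So p is surjective onto ℂ, omitting no value.

Omitted value: no value.


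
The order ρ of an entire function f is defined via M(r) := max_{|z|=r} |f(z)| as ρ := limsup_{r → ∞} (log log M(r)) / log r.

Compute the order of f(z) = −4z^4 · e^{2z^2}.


M(r) = max_{|z|=r} |-4|·|z|^4·|e^{2z^2}| = 4·r^4 · e^{2r^2} (the factors attain their maxima compatibly on |z|=r). Then log M(r) = log 4 + 4·log r + 2r^2, dominated by the last term, so log log M(r) ~ 2·log r. The polynomial factor -4z^4 contributes only a log r term and does not affect the order. ρ = 2.
Therefore ρ = 2.

Order ρ = 2.


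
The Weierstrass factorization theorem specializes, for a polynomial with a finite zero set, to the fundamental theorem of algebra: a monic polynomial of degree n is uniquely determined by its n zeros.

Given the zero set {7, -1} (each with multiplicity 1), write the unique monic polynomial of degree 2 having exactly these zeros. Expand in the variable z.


The polynomial is p(z) = ∏_{α ∈ S} (z − α), where S = {7, -1}.
Expanding the product yields: p(z) = z^2 -6·z -7.
The resulting polynomial has degree 2 and real coefficients as required.

p(z) = z^2 -6·z -7.


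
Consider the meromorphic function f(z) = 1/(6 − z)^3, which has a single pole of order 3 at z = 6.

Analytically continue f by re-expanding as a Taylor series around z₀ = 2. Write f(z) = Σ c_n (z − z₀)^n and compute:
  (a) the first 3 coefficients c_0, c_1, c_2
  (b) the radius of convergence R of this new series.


Let w = z − z₀, so z = z₀ + w.
Then 6 − z = 6 − (z₀ + w) = (6 − z₀) − w = 4 − w.
f(z) = 1/(4 − w)^3 = (1/(4)^3) · (1 − w/(4))^{−3}.
By the binomial series (1−u)^{−3} = Σ_{n≥0} C(n+2, 2) u^n for |u|<1, with u = w/(4):
  c_n = C(n+2, 2) / (4)^(n+3).
  c_0 = 1/(4)^3 = 1/64.
  c_1 = 3/(4)^4 = 3/256.
  c_2 = 6/(4)^5 = 3/512.
The series is valid for |w/d| < 1, i.e. |z − z₀| < |d|.
Radius of convergence: R = |6 − z₀| = |4| = 4 (distance from z₀ to the singularity z = 6).

c_0 = 1/64, c_1 = 3/256, c_2 = 3/512; R = 4.


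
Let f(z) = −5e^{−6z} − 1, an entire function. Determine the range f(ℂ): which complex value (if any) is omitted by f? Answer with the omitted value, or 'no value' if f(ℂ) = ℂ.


Little Picard bounds the complement of f(ℂ) to at most one point.
e^{−6z} is never zero on ℂ, so -5·e^{−6z} takes every value in ℂ ∖ {0}. Adding -1 shifts the range to ℂ ∖ {-1}. Thus f omits exactly the value -1.

Omitted value: -1.


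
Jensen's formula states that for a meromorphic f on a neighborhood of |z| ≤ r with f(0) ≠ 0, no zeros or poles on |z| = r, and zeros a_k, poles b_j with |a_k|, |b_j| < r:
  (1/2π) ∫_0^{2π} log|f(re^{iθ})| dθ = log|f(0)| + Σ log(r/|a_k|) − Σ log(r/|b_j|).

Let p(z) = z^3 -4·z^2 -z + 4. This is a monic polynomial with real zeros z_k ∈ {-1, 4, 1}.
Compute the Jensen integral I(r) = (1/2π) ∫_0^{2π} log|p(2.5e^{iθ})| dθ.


Zeros: -1, 1, 4; r = 2.5.
Inside |z| < r: -1, 1. Outside (|z| ≥ r): 4.
p(0) = 4, so log|p(0)| = log(4) = 1.3863.
Apply Jensen: I(r) = log|p(0)| + Σ_k log(r/|z_k|), summed over zeros inside |z| < r.
  log(r/|z_k|) for z_k = -1: log(2.5/1) = 0.9163
  log(r/|z_k|) for z_k = 1: log(2.5/1) = 0.9163
  Outside zeros (4) contribute nothing to the Jensen sum.
Sum over inside zeros: 1.8326.
I(r) = log|p(0)| + (inside sum) = 1.3863 + 1.8326 = 3.2189.
Note: since some zeros are outside |z| ≤ r, the simplified n·log(r) form does NOT apply — only the inside zeros contribute.

I(r) ≈ 3.2189.


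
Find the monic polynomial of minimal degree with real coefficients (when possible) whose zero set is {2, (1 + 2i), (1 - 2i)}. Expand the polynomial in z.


The polynomial is p(z) = ∏_{α ∈ S} (z − α), where S = {2, (1 + 2i), (1 - 2i)}.
Expanding the product yields: p(z) = z^3 -4·z^2 + 9·z -10.
Note conjugate pairs combine to real quadratics: (z − (1+2i))(z − (1−2i)) = z² − 2z + 5.
The resulting polynomial has degree 3 and real coefficients as required.

p(z) = z^3 -4·z^2 + 9·z -10.


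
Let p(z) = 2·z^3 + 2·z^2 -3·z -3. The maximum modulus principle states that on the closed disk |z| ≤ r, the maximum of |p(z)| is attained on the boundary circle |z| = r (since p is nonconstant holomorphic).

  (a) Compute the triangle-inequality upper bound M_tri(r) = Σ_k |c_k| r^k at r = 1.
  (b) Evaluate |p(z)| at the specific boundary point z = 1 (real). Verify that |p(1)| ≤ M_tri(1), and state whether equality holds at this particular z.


Coefficients: c_0 = -3, c_1 = -3, c_2 = 2, c_3 = 2. Radius r = 1.
Part (a). Triangle bound: M_tri(r) = Σ_k |c_k| r^k
  = |-3|·1^0 + |-3|·1^1 + |2|·1^2 + |2|·1^3
  = 3 + 3 + 2 + 2 = 10.
This bounds M(r) := max_{|z|=r} |p(z)| from above; equality holds iff all terms c_k z^k can be made to align in phase at a single z on |z|=r.
Part (b). At z = 1 (real, on the circle |z| = r):
  p(1) = (-3)·1^0 + (-3)·1^1 + (2)·1^2 + (2)·1^3 = -2.
  |p(1)| = 2.
Check: |p(1)| = 2 ≤ 10 = M_tri(1). ✓ Equality does not hold at z = 1 (the coefficients have mixed signs, so the terms do not all align in phase there).

M_tri(1) = 10; |p(1)| = 2; equality at z=1: no.


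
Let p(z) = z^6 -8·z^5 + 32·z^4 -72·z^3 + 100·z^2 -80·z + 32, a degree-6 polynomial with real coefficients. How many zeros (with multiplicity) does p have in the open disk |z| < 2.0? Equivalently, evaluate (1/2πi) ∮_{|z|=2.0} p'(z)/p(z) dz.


The zeros of p are: (2 + 2i), (2 - 2i), (1 + 1i), (1 - 1i), (1 + 1i), (1 - 1i).
Their magnitudes are: 2.828, 2.828, 1.414, 1.414, 1.414, 1.414.
Zeros with |z| < R = 2.0: (1 + 1i), (1 - 1i), (1 + 1i), (1 - 1i).
Count = 4.
By the argument principle, (1/2πi) ∮_{|z|=R} p'(z)/p(z) dz equals exactly this count.

Number of zeros inside |z| < 2.0: 4.


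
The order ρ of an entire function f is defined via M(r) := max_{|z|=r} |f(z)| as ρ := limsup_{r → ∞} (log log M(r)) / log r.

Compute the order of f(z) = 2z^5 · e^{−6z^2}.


M(r) = max_{|z|=r} |2|·|z|^5·|e^{−6z^2}| = 2·r^5 · e^{6r^2} (the factors attain their maxima compatibly on |z|=r). Then log M(r) = log 2 + 5·log r + 6r^2, dominated by the last term, so log log M(r) ~ 2·log r. The polynomial factor 2z^5 contributes only a log r term and does not affect the order. ρ = 2.
Therefore ρ = 2.

Order ρ = 2.


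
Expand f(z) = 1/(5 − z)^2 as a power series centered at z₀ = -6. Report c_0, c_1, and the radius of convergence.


Let w = z − z₀, so z = z₀ + w.
Then 5 − z = 5 − (z₀ + w) = (5 − z₀) − w = 11 − w.
f(z) = 1/(11 − w)^2 = (1/(11)^2) · (1 − w/(11))^{−2}.
By the binomial series (1−u)^{−2} = Σ_{n≥0} C(n+1, 1) u^n for |u|<1, with u = w/(11):
  c_n = C(n+1, 1) / (11)^(n+2).
  c_0 = 1/(11)^2 = 1/121.
  c_1 = 2/(11)^3 = 2/1331.
The series is valid for |w/d| < 1, i.e. |z − z₀| < |d|.
Radius of convergence: R = |5 − z₀| = |11| = 11 (distance from z₀ to the singularity z = 5).

c_0 = 1/121, c_1 = 2/1331; R = 11.


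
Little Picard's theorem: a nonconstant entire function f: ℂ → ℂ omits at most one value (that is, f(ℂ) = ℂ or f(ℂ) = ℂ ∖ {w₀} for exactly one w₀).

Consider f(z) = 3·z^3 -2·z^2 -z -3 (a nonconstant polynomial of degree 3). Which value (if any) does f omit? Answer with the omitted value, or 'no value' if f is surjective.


Little Picard bounds the complement of f(ℂ) to at most one point.
For every w ∈ ℂ, the equation p(z) − w = 0 is a nonconstant polynomial in z and hence has at least one root by the fundamental theorem of algebra. So p is surjective onto ℂ, omitting no value.

Omitted value: no value.


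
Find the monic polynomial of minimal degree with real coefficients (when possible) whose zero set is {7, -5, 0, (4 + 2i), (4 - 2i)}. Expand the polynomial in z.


The polynomial is p(z) = ∏_{α ∈ S} (z − α), where S = {7, -5, 0, (4 + 2i), (4 - 2i)}.
Expanding the product yields: p(z) = z^5 -10·z^4 + z^3 + 240·z^2 -700·z.
Note conjugate pairs combine to real quadratics: (z − (4+2i))(z − (4−2i)) = z² − 8z + 20.
The resulting polynomial has degree 5 and real coefficients as required.

p(z) = z^5 -10·z^4 + z^3 + 240·z^2 -700·z.


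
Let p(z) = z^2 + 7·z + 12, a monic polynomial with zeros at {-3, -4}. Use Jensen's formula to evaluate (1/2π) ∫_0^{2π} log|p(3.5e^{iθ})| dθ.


Zeros: -4, -3; r = 3.5.
Inside |z| < r: -3. Outside (|z| ≥ r): -4.
p(0) = 12, so log|p(0)| = log(12) = 2.4849.
Apply Jensen: I(r) = log|p(0)| + Σ_k log(r/|z_k|), summed over zeros inside |z| < r.
  log(r/|z_k|) for z_k = -3: log(3.5/3) = 0.1542
  Outside zeros (-4) contribute nothing to the Jensen sum.
Sum over inside zeros: 0.1542.
I(r) = log|p(0)| + (inside sum) = 2.4849 + 0.1542 = 2.6391.
Note: since some zeros are outside |z| ≤ r, the simplified n·log(r) form does NOT apply — only the inside zeros contribute.

I(r) ≈ 2.6391.


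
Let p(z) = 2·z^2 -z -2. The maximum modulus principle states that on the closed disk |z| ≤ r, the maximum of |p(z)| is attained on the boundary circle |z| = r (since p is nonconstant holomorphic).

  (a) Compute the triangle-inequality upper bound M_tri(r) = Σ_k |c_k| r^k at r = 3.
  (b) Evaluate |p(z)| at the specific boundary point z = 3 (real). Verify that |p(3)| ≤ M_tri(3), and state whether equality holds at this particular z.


Coefficients: c_0 = -2, c_1 = -1, c_2 = 2. Radius r = 3.
Part (a). Triangle bound: M_tri(r) = Σ_k |c_k| r^k
  = |-2|·3^0 + |-1|·3^1 + |2|·3^2
  = 2 + 3 + 18 = 23.
This bounds M(r) := max_{|z|=r} |p(z)| from above; equality holds iff all terms c_k z^k can be made to align in phase at a single z on |z|=r.
Part (b). At z = 3 (real, on the circle |z| = r):
  p(3) = (-2)·3^0 + (-1)·3^1 + (2)·3^2 = 13.
  |p(3)| = 13.
Check: |p(3)| = 13 ≤ 23 = M_tri(3). ✓ Equality does not hold at z = 3 (the coefficients have mixed signs, so the terms do not all align in phase there).

M_tri(3) = 23; |p(3)| = 13; equality at z=3: no.


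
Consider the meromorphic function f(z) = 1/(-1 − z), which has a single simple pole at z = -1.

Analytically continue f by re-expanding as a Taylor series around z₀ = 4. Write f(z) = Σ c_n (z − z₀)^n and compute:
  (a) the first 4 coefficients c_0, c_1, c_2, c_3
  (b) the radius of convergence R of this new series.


Let w = z − z₀, so z = z₀ + w.
Then -1 − z = -1 − (z₀ + w) = (-1 − z₀) − w = -5 − w.
f(z) = 1/(-5 − w) = (1/(-5)) · 1/(1 − w/(-5)) = Σ_{n≥0} w^n / (-5)^(n+1).
So c_n = 1/(-5)^(n+1):
  c_0 = 1/(-5)^1 = -1/5.
  c_1 = 1/(-5)^2 = 1/25.
  c_2 = 1/(-5)^3 = -1/125.
  c_3 = 1/(-5)^4 = 1/625.
The series is valid for |w/d| < 1, i.e. |z − z₀| < |d|.
Radius of convergence: R = |-1 − z₀| = |-5| = 5 (distance from z₀ to the singularity z = -1).

c_0 = -1/5, c_1 = 1/25, c_2 = -1/125, c_3 = 1/625; R = 5.


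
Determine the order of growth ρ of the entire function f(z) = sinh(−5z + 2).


sinh(w) is a linear combination of e^{iw} and e^{−iw} (or e^w, e^{−w} in the hyperbolic case), so |sinh(w)| ≤ e^{|w|}. With w = −5z + 2, |w| ≤ 5|z| + 2 = 5r + 2 on |z| = r, giving M(r) ≤ e^{5r + 2}, so ρ ≤ 1. On a suitable ray (z = it for sin/cos; z = t for sinh/cosh, t real → ∞), |sinh(−5z + 2)| grows like e^{5|t|}/2, so ρ ≥ 1. Hence ρ = 1.
Therefore ρ = 1.

Order ρ = 1.


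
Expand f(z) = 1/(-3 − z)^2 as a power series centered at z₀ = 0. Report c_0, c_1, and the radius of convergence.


Let w = z − z₀, so z = z₀ + w.
Then -3 − z = -3 − (z₀ + w) = (-3 − z₀) − w = -3 − w.
f(z) = 1/(-3 − w)^2 = (1/(-3)^2) · (1 − w/(-3))^{−2}.
By the binomial series (1−u)^{−2} = Σ_{n≥0} C(n+1, 1) u^n for |u|<1, with u = w/(-3):
  c_n = C(n+1, 1) / (-3)^(n+2).
  c_0 = 1/(-3)^2 = 1/9.
  c_1 = 2/(-3)^3 = -2/27.
The series is valid for |w/d| < 1, i.e. |z − z₀| < |d|.
Radius of convergence: R = |-3 − z₀| = |-3| = 3 (distance from z₀ to the singularity z = -3).

c_0 = 1/9, c_1 = -2/27; R = 3.


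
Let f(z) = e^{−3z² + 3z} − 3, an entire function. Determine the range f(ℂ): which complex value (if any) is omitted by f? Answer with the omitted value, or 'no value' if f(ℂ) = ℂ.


Little Picard bounds the complement of f(ℂ) to at most one point.
The exponent g(z) = −3z² + 3z is a nonconstant polynomial, hence surjective onto ℂ. So e^{g(z)} takes every value in {e^w : w ∈ ℂ} = ℂ ∖ {0}. Adding -3 shifts the range to ℂ ∖ {-3}. f omits exactly -3.

Omitted value: -3.


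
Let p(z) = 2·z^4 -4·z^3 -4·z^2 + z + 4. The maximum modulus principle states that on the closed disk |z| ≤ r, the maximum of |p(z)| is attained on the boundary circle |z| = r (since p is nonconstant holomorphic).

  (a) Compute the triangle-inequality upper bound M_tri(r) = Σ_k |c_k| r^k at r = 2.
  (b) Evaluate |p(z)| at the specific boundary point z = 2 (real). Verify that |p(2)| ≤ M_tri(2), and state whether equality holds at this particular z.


Coefficients: c_0 = 4, c_1 = 1, c_2 = -4, c_3 = -4, c_4 = 2. Radius r = 2.
Part (a). Triangle bound: M_tri(r) = Σ_k |c_k| r^k
  = |4|·2^0 + |1|·2^1 + |-4|·2^2 + |-4|·2^3 + |2|·2^4
  = 4 + 2 + 16 + 32 + 32 = 86.
This bounds M(r) := max_{|z|=r} |p(z)| from above; equality holds iff all terms c_k z^k can be made to align in phase at a single z on |z|=r.
Part (b). At z = 2 (real, on the circle |z| = r):
  p(2) = (4)·2^0 + (1)·2^1 + (-4)·2^2 + (-4)·2^3 + (2)·2^4 = -10.
  |p(2)| = 10.
Check: |p(2)| = 10 ≤ 86 = M_tri(2). ✓ Equality does not hold at z = 2 (the coefficients have mixed signs, so the terms do not all align in phase there).

M_tri(2) = 86; |p(2)| = 10; equality at z=2: no.


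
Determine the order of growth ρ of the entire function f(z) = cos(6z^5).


Write cos(w) = (e^{iw} ± e^{−iw})/(2 or 2i), so |cos(w)| ≤ e^{|w|}. With w = 6z^5, |w| ≤ 6r^5 + 0 on |z|=r, giving M(r) ≤ e^{6r^5 + 0} and ρ ≤ 5. For the lower bound, choose z on |z|=r with 6z^5 purely imaginary of modulus 6r^5; then |cos(6z^5)| grows like e^{6r^5}/2, so ρ ≥ 5. Hence ρ = 5.
Therefore ρ = 5.

Order ρ = 5.


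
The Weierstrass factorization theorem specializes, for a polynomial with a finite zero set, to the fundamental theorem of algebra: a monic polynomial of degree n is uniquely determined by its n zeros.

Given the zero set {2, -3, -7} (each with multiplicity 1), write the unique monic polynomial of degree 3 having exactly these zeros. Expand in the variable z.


The polynomial is p(z) = ∏_{α ∈ S} (z − α), where S = {2, -3, -7}.
Expanding the product yields: p(z) = z^3 + 8·z^2 + z -42.
The resulting polynomial has degree 3 and real coefficients as required.

p(z) = z^3 + 8·z^2 + z -42.


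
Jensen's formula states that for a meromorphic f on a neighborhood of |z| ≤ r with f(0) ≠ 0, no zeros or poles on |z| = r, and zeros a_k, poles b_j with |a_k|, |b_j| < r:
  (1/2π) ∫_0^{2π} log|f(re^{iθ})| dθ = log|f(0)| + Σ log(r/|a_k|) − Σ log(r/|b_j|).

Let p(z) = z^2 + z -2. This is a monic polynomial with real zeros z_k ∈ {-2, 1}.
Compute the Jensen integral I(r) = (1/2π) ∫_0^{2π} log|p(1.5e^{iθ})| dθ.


Zeros: -2, 1; r = 1.5.
Inside |z| < r: 1. Outside (|z| ≥ r): -2.
p(0) = -2, so log|p(0)| = log(2) = 0.6931.
Apply Jensen: I(r) = log|p(0)| + Σ_k log(r/|z_k|), summed over zeros inside |z| < r.
  log(r/|z_k|) for z_k = 1: log(1.5/1) = 0.4055
  Outside zeros (-2) contribute nothing to the Jensen sum.
Sum over inside zeros: 0.4055.
I(r) = log|p(0)| + (inside sum) = 0.6931 + 0.4055 = 1.0986.
Note: since some zeros are outside |z| ≤ r, the simplified n·log(r) form does NOT apply — only the inside zeros contribute.

I(r) ≈ 1.0986.


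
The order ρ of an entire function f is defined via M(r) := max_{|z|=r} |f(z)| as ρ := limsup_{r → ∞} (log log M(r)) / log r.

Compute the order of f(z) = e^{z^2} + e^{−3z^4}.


Each summand is entire of order 2 and 4 respectively (as in the single-exponential case). The order of a sum is at most the max of the orders, so ρ ≤ 4. For the lower bound: on |z|=r choose arg z so that -3z^4 is real positive; then |e^{-3z^4}| = e^{3r^4} while |e^{1z^2}| ≤ e^{1r^2} = o(e^{3r^4}). So |f| ≥ e^{3r^4}(1 − o(1)) and ρ ≥ 4. Hence ρ = max(2, 4) = 4.
Therefore ρ = 4.

Order ρ = 4.


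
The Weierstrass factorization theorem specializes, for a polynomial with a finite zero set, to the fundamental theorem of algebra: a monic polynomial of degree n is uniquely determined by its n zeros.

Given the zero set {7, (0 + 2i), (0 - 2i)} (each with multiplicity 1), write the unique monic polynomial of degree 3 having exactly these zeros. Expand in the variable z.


The polynomial is p(z) = ∏_{α ∈ S} (z − α), where S = {7, (0 + 2i), (0 - 2i)}.
Expanding the product yields: p(z) = z^3 -7·z^2 + 4·z -28.
Note conjugate pairs combine to real quadratics: (z − (0+2i))(z − (0−2i)) = z² + 4.
The resulting polynomial has degree 3 and real coefficients as required.

p(z) = z^3 -7·z^2 + 4·z -28.


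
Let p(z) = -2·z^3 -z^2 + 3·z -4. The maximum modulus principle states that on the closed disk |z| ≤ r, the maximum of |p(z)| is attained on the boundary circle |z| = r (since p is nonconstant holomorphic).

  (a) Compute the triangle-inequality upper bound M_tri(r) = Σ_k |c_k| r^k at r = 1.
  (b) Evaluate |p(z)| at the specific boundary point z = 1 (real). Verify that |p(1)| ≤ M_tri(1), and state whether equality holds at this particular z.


Coefficients: c_0 = -4, c_1 = 3, c_2 = -1, c_3 = -2. Radius r = 1.
Part (a). Triangle bound: M_tri(r) = Σ_k |c_k| r^k
  = |-4|·1^0 + |3|·1^1 + |-1|·1^2 + |-2|·1^3
  = 4 + 3 + 1 + 2 = 10.
This bounds M(r) := max_{|z|=r} |p(z)| from above; equality holds iff all terms c_k z^k can be made to align in phase at a single z on |z|=r.
Part (b). At z = 1 (real, on the circle |z| = r):
  p(1) = (-4)·1^0 + (3)·1^1 + (-1)·1^2 + (-2)·1^3 = -4.
  |p(1)| = 4.
Check: |p(1)| = 4 ≤ 10 = M_tri(1). ✓ Equality does not hold at z = 1 (the coefficients have mixed signs, so the terms do not all align in phase there).

M_tri(1) = 10; |p(1)| = 4; equality at z=1: no.


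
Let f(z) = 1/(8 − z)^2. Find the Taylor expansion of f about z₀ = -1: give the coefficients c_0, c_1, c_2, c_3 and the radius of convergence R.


Let w = z − z₀, so z = z₀ + w.
Then 8 − z = 8 − (z₀ + w) = (8 − z₀) − w = 9 − w.
f(z) = 1/(9 − w)^2 = (1/(9)^2) · (1 − w/(9))^{−2}.
By the binomial series (1−u)^{−2} = Σ_{n≥0} C(n+1, 1) u^n for |u|<1, with u = w/(9):
  c_n = C(n+1, 1) / (9)^(n+2).
  c_0 = 1/(9)^2 = 1/81.
  c_1 = 2/(9)^3 = 2/729.
  c_2 = 3/(9)^4 = 1/2187.
  c_3 = 4/(9)^5 = 4/59049.
The series is valid for |w/d| < 1, i.e. |z − z₀| < |d|.
Radius of convergence: R = |8 − z₀| = |9| = 9 (distance from z₀ to the singularity z = 8).

c_0 = 1/81, c_1 = 2/729, c_2 = 1/2187, c_3 = 4/59049; R = 9.


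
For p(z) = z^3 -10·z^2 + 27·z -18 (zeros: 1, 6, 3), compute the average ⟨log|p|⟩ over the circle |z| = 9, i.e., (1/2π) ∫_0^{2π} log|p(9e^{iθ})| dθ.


Zeros: 1, 3, 6; r = 9.
Inside |z| < r: 1, 3, 6. Outside (|z| ≥ r): ∅.
p(0) = -18, so log|p(0)| = log(18) = 2.8904.
Apply Jensen: I(r) = log|p(0)| + Σ_k log(r/|z_k|), summed over zeros inside |z| < r.
  log(r/|z_k|) for z_k = 1: log(9/1) = 2.1972
  log(r/|z_k|) for z_k = 6: log(9/6) = 0.4055
  log(r/|z_k|) for z_k = 3: log(9/3) = 1.0986
Sum over inside zeros: 3.7013.
I(r) = log|p(0)| + (inside sum) = 2.8904 + 3.7013 = 6.5917.
Closed form (all zeros inside, monic): I(r) = n·log(r) = 3·log(9) = 6.5917. ✓

I(r) ≈ 6.5917.


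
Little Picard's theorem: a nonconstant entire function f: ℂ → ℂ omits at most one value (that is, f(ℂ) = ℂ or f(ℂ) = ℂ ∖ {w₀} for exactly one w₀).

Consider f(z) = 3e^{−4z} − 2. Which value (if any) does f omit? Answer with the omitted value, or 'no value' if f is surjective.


Little Picard bounds the complement of f(ℂ) to at most one point.
e^{−4z} is never zero on ℂ, so 3·e^{−4z} takes every value in ℂ ∖ {0}. Adding -2 shifts the range to ℂ ∖ {-2}. Thus f omits exactly the value -2.

Omitted value: -2.
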